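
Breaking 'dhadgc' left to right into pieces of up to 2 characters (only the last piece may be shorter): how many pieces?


'dhadgc' has 6 characters.
Chunking with max size 2:
  Chunk 1: 'dh' (positions 0-1)
  Chunk 2: 'ad' (positions 2-3)
  Chunk 3: 'gc' (positions 4-5)
Total chunks: ceil(6 / 2) = 3

3


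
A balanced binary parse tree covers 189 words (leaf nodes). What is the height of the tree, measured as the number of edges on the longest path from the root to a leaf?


In a balanced binary tree with n leaves the deepest leaf is ceil(log2(n)) edges below the root.
log2(189) = 7.5622
ceil(7.5622) = 8
height (edges) = 8

8


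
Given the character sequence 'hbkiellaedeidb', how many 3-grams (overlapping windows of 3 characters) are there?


String 'hbkiellaedeidb' has length L = 14.
Number of overlapping n-grams = L - n + 1
Substituting: 14 - 3 + 1 = 12

12


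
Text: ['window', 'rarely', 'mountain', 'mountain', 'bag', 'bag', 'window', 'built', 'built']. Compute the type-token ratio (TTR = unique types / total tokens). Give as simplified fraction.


Tokens: 9
Unique types: ('bag', 'built', 'mountain', 'rarely', 'window') = 5
TTR = 5/9
Already in lowest terms.

5/9


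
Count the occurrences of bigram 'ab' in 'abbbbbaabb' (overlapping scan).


Scanning 'abbbbbaabb' for bigram 'ab':
  Position 0: 'ab' -> MATCH
  Position 1: 'bb' -> no
  Position 2: 'bb' -> no
  Position 3: 'bb' -> no
  Position 4: 'bb' -> no
  Position 5: 'ba' -> no
  Position 6: 'aa' -> no
  Position 7: 'ab' -> MATCH
  Position 8: 'bb' -> no
Total matches: 2

2


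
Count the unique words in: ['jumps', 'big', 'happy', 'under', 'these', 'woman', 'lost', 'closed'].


Listing all tokens and tracking unique types:
  Token 1: 'jumps' -> NEW (unique so far: 1)
  Token 2: 'big' -> NEW (unique so far: 2)
  Token 3: 'happy' -> NEW (unique so far: 3)
  Token 4: 'under' -> NEW (unique so far: 4)
  Token 5: 'these' -> NEW (unique so far: 5)
  Token 6: 'woman' -> NEW (unique so far: 6)
  Token 7: 'lost' -> NEW (unique so far: 7)
  Token 8: 'closed' -> NEW (unique so far: 8)
Unique types: ('big', 'closed', 'happy', 'jumps', 'lost', 'these', 'under', 'woman')
Vocabulary size: 8

8


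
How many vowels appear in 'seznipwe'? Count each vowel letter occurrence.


Scanning each character of 'seznipwe':
  Position 1: 's' -> consonant (running count: 0)
  Position 2: 'e' -> vowel (running count: 1)
  Position 3: 'z' -> consonant (running count: 1)
  Position 4: 'n' -> consonant (running count: 1)
  Position 5: 'i' -> vowel (running count: 2)
  Position 6: 'p' -> consonant (running count: 2)
  Position 7: 'w' -> consonant (running count: 2)
  Position 8: 'e' -> vowel (running count: 3)
Total vowels: 3

3


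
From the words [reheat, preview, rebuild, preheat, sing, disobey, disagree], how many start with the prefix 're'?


Checking each word for prefix 're':
  'reheat' -> YES, starts with 're' (count: 1)
  'preview' -> no (count: 1)
  'rebuild' -> YES, starts with 're' (count: 2)
  'preheat' -> no (count: 2)
  'sing' -> no (count: 2)
  'disobey' -> no (count: 2)
  'disagree' -> no (count: 2)
Total with prefix 're': 2

2


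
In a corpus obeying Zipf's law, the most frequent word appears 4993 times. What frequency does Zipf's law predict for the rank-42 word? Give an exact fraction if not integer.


Zipf's law: freq(rank) = f1 / rank
f1 = 4993, rank = 42
freq = 4993 / 42
GCD(4993, 42) = 1
Simplified: 4993/42

4993/42


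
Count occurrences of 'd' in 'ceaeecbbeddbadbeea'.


Scanning 'ceaeecbbeddbadbeea' for 'd':
  Position 9: 'd' -> MATCH (count: 1)
  Position 10: 'd' -> MATCH (count: 2)
  Position 13: 'd' -> MATCH (count: 3)
Total occurrences of 'd': 3

3


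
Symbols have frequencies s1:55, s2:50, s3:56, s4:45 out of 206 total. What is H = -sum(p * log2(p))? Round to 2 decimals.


Computing entropy H = -sum(p_i * log2(p_i)):
  s1: p = 55/206 = 0.2670, -p*log2(p) = 0.5087
  s2: p = 50/206 = 0.2427, -p*log2(p) = 0.4958
  s3: p = 56/206 = 0.2718, -p*log2(p) = 0.5108
  s4: p = 45/206 = 0.2184, -p*log2(p) = 0.4794
H = sum of terms = 1.9947
Rounded to 2 decimals: 1.99

1.99


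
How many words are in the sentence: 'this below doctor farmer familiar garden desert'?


Counting words by splitting on spaces:
  Word 1: 'this'
  Word 2: 'below'
  Word 3: 'doctor'
  Word 4: 'farmer'
  Word 5: 'familiar'
  Word 6: 'garden'
  Word 7: 'desert'
Total words: 7

7


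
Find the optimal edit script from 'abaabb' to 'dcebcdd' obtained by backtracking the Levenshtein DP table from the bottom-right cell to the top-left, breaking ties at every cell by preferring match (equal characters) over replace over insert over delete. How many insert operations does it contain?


Edit distance = 7. Backtracking from cell (6, 7) with preference match > replace > insert > delete,
then listing the resulting alignment 'abaabb' -> 'dcebcdd' left to right:
  Step 1: insert 'd' [insertion #1]
  Step 2: replace a->c
  Step 3: replace b->e
  Step 4: replace a->b
  Step 5: replace a->c
  Step 6: replace b->d
  Step 7: replace b->d
Total insertions: 1

1


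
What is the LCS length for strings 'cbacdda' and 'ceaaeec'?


DP table for LCS of 'cbacdda' and 'ceaaeec':
       c  e  a  a  e  e  c
    0  0  0  0  0  0  0  0
  c 0  1  1  1  1  1  1  1
  b 0  1  1  1  1  1  1  1
  a 0  1  1  2  2  2  2  2
  c 0  1  1  2  2  2  2  3
  d 0  1  1  2  2  2  2  3
  d 0  1  1  2  2  2  2  3
  a 0  1  1  2  3  3  3  3
LCS: 'cac'
LCS length = 3

3


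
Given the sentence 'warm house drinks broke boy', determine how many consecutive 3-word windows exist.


Word trigrams from [5] words:
  Trigram 1: (warm house drinks)
  Trigram 2: (house drinks broke)
  Trigram 3: (drinks broke boy)
Total word trigrams: 5 - 2 = 3

3


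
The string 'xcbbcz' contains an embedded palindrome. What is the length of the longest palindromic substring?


Scanning 'xcbbcz' for palindromic substrings.
Substring at positions 1-4: 'cbbc'.
Check: reverse('cbbc') = 'cbbc' -> palindrome confirmed.
Neighbouring characters ('x' / 'z') break symmetry, so it cannot extend further.
No longer palindromic substring exists; longest length = 4

4


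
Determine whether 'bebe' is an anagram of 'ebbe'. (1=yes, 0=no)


Sort characters of 'bebe': 'bbee'
Sort characters of 'ebbe': 'bbee'
Sorted forms match -> they ARE anagrams
Result: 1

1


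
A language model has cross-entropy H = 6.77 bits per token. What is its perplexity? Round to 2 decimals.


Perplexity formula: PP = 2^H
H = 6.77
PP = 2^6.77
Decompose: 2^6.77 = 2^6 * 2^0.77
2^6 = 64, 2^0.77 ~ 1.7052698
PP ~ 64 * 1.7052698 = 109.1372672
Rounded to 2 decimals: 109.14

109.14


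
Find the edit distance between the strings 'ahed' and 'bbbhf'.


Building DP table for s1='ahed' (len 4) and s2='bbbhf' (len 5):
       b  b  b  h  f
    0  1  2  3  4  5
  a 1  1  2  3  4  5
  h 2  2  2  3  3  4
  e 3  3  3  3  4  4
  d 4  4  4  4  4  5
Edit distance = dp[4][5] = 5

5


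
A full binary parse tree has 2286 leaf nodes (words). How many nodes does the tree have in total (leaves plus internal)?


Leaf nodes (terminals): 2286
Internal nodes = n - 1 = 2286 - 1 = 2285
Total = leaves + internal = 2286 + 2285 = 4571

4571


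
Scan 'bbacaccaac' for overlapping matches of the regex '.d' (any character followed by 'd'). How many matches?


Pattern: .d means any character followed by 'd'.
Scanning 'bbacaccaac' position-by-position:
  Pos 0: window 'bb' -> no
  Pos 1: window 'ba' -> no
  Pos 2: window 'ac' -> no
  Pos 3: window 'ca' -> no
  Pos 4: window 'ac' -> no
  Pos 5: window 'cc' -> no
  Pos 6: window 'ca' -> no
  Pos 7: window 'aa' -> no
  Pos 8: window 'ac' -> no
  Pos 9: window 'c' -> no
Total matches: 0

0


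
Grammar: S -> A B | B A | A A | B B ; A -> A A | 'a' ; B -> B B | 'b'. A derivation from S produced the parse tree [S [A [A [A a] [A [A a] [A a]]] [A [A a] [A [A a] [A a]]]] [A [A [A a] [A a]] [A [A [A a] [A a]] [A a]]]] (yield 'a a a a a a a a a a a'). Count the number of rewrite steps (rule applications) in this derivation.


Every bracketed nonterminal node [X ...] in the tree is produced by exactly one rule application.
Reading the tree off as a leftmost derivation:
  Step 1: S  =>  A A   (applied S -> A A)
  Step 2: A A  =>  A A A   (applied A -> A A)
  Step 3: A A A  =>  A A A A   (applied A -> A A)
  Step 4: A A A A  =>  a A A A   (applied A -> a)
  Step 5: a A A A  =>  a A A A A   (applied A -> A A)
  Step 6: a A A A A  =>  a a A A A   (applied A -> a)
  Step 7: a a A A A  =>  a a a A A   (applied A -> a)
  Step 8: a a a A A  =>  a a a A A A   (applied A -> A A)
  Step 9: a a a A A A  =>  a a a a A A   (applied A -> a)
  Step 10: a a a a A A  =>  a a a a A A A   (applied A -> A A)
  Step 11: a a a a A A A  =>  a a a a a A A   (applied A -> a)
  Step 12: a a a a a A A  =>  a a a a a a A   (applied A -> a)
  Step 13: a a a a a a A  =>  a a a a a a A A   (applied A -> A A)
  Step 14: a a a a a a A A  =>  a a a a a a A A A   (applied A -> A A)
  Step 15: a a a a a a A A A  =>  a a a a a a a A A   (applied A -> a)
  Step 16: a a a a a a a A A  =>  a a a a a a a a A   (applied A -> a)
  Step 17: a a a a a a a a A  =>  a a a a a a a a A A   (applied A -> A A)
  Step 18: a a a a a a a a A A  =>  a a a a a a a a A A A   (applied A -> A A)
  Step 19: a a a a a a a a A A A  =>  a a a a a a a a a A A   (applied A -> a)
  Step 20: a a a a a a a a a A A  =>  a a a a a a a a a a A   (applied A -> a)
  Step 21: a a a a a a a a a a A  =>  a a a a a a a a a a a   (applied A -> a)
Final yield: a a a a a a a a a a a
Total rewrite steps: 21

21


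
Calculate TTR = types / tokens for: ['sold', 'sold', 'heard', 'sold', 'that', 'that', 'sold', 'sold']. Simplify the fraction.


Tokens: 8
Unique types: ('heard', 'sold', 'that') = 3
TTR = 3/8
Already in lowest terms.

3/8


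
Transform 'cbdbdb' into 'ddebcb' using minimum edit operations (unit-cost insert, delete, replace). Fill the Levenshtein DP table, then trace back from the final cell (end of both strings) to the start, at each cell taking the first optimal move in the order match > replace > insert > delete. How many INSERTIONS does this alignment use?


Edit distance = 4. Backtracking from cell (6, 6) with preference match > replace > insert > delete,
then listing the resulting alignment 'cbdbdb' -> 'ddebcb' left to right:
  Step 1: replace c->d
  Step 2: replace b->d
  Step 3: replace d->e
  Step 4: keep 'b'
  Step 5: replace d->c
  Step 6: keep 'b'
Total insertions: 0

0


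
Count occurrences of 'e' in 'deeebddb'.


Scanning 'deeebddb' for 'e':
  Position 1: 'e' -> MATCH (count: 1)
  Position 2: 'e' -> MATCH (count: 2)
  Position 3: 'e' -> MATCH (count: 3)
Total occurrences of 'e': 3

3


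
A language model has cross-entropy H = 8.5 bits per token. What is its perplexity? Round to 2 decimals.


Perplexity formula: PP = 2^H
H = 8.5
PP = 2^8.5
Decompose: 2^8.5 = 2^8 * 2^0.5 = 2^8 * sqrt(2)
2^8 = 256, sqrt(2) ~ 1.4142136
PP ~ 256 * 1.4142136 = 362.0386816
Rounded to 2 decimals: 362.04

362.04


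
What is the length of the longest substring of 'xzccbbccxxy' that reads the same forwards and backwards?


Scanning 'xzccbbccxxy' for palindromic substrings.
Substring at positions 2-7: 'ccbbcc'.
Check: reverse('ccbbcc') = 'ccbbcc' -> palindrome confirmed.
Neighbouring characters ('z' / 'x') break symmetry, so it cannot extend further.
No longer palindromic substring exists; longest length = 6

6


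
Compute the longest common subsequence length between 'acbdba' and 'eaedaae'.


DP table for LCS of 'acbdba' and 'eaedaae':
       e  a  e  d  a  a  e
    0  0  0  0  0  0  0  0
  a 0  0  1  1  1  1  1  1
  c 0  0  1  1  1  1  1  1
  b 0  0  1  1  1  1  1  1
  d 0  0  1  1  2  2  2  2
  b 0  0  1  1  2  2  2  2
  a 0  0  1  1  2  3  3  3
LCS: 'ada'
LCS length = 3

3


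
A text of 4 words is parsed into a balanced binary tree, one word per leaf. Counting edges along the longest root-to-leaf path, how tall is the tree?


In a balanced binary tree with n leaves the deepest leaf is ceil(log2(n)) edges below the root.
log2(4) = 2.0000
ceil(2.0000) = 2
height (edges) = 2

2


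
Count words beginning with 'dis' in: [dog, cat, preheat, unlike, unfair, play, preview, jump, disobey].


Checking each word for prefix 'dis':
  'dog' -> no (count: 0)
  'cat' -> no (count: 0)
  'preheat' -> no (count: 0)
  'unlike' -> no (count: 0)
  'unfair' -> no (count: 0)
  'play' -> no (count: 0)
  'preview' -> no (count: 0)
  'jump' -> no (count: 0)
  'disobey' -> YES, starts with 'dis' (count: 1)
Total with prefix 'dis': 1

1


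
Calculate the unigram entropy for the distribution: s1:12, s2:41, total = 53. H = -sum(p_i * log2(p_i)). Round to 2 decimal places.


Computing entropy H = -sum(p_i * log2(p_i)):
  s1: p = 12/53 = 0.2264, -p*log2(p) = 0.4852
  s2: p = 41/53 = 0.7736, -p*log2(p) = 0.2865
H = sum of terms = 0.7717
Rounded to 2 decimals: 0.77

0.77


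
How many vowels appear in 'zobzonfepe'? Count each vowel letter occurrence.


Scanning each character of 'zobzonfepe':
  Position 1: 'z' -> consonant (running count: 0)
  Position 2: 'o' -> vowel (running count: 1)
  Position 3: 'b' -> consonant (running count: 1)
  Position 4: 'z' -> consonant (running count: 1)
  Position 5: 'o' -> vowel (running count: 2)
  Position 6: 'n' -> consonant (running count: 2)
  Position 7: 'f' -> consonant (running count: 2)
  Position 8: 'e' -> vowel (running count: 3)
  Position 9: 'p' -> consonant (running count: 3)
  Position 10: 'e' -> vowel (running count: 4)
Total vowels: 4

4


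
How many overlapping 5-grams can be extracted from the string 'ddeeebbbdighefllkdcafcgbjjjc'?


String 'ddeeebbbdighefllkdcafcgbjjjc' has length L = 28.
Number of overlapping n-grams = L - n + 1
Substituting: 28 - 5 + 1 = 24

24


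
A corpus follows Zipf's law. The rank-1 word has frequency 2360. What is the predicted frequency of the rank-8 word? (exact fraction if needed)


Zipf's law: freq(rank) = f1 / rank
f1 = 2360, rank = 8
freq = 2360 / 8
= 295

295


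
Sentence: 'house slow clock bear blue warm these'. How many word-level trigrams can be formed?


Word trigrams from [7] words:
  Trigram 1: (house slow clock)
  Trigram 2: (slow clock bear)
  Trigram 3: (clock bear blue)
  Trigram 4: (bear blue warm)
  Trigram 5: (blue warm these)
Total word trigrams: 7 - 2 = 5

5


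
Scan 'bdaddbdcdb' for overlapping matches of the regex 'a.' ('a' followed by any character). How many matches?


Pattern: a. means 'a' followed by any character.
Scanning 'bdaddbdcdb' position-by-position:
  Pos 0: window 'bd' -> no
  Pos 1: window 'da' -> no
  Pos 2: window 'ad' -> MATCH
  Pos 3: window 'dd' -> no
  Pos 4: window 'db' -> no
  Pos 5: window 'bd' -> no
  Pos 6: window 'dc' -> no
  Pos 7: window 'cd' -> no
  Pos 8: window 'db' -> no
  Pos 9: window 'b' -> no
Total matches: 1

1


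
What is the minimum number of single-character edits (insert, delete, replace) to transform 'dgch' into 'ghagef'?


Building DP table for s1='dgch' (len 4) and s2='ghagef' (len 6):
       g  h  a  g  e  f
    0  1  2  3  4  5  6
  d 1  1  2  3  4  5  6
  g 2  1  2  3  3  4  5
  c 3  2  2  3  4  4  5
  h 4  3  2  3  4  5  5
Edit distance = dp[4][6] = 5

5


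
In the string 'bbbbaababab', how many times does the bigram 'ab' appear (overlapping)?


Scanning 'bbbbaababab' for bigram 'ab':
  Position 0: 'bb' -> no
  Position 1: 'bb' -> no
  Position 2: 'bb' -> no
  Position 3: 'ba' -> no
  Position 4: 'aa' -> no
  Position 5: 'ab' -> MATCH
  Position 6: 'ba' -> no
  Position 7: 'ab' -> MATCH
  Position 8: 'ba' -> no
  Position 9: 'ab' -> MATCH
Total matches: 3

3


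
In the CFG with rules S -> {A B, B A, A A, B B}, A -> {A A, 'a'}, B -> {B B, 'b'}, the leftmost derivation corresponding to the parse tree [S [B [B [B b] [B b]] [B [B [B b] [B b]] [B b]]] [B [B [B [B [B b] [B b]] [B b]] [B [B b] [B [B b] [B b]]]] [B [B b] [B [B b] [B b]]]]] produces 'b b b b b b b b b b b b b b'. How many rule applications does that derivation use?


Every bracketed nonterminal node [X ...] in the tree is produced by exactly one rule application.
Reading the tree off as a leftmost derivation:
  Step 1: S  =>  B B   (applied S -> B B)
  Step 2: B B  =>  B B B   (applied B -> B B)
  Step 3: B B B  =>  B B B B   (applied B -> B B)
  Step 4: B B B B  =>  b B B B   (applied B -> b)
  Step 5: b B B B  =>  b b B B   (applied B -> b)
  Step 6: b b B B  =>  b b B B B   (applied B -> B B)
  Step 7: b b B B B  =>  b b B B B B   (applied B -> B B)
  Step 8: b b B B B B  =>  b b b B B B   (applied B -> b)
  Step 9: b b b B B B  =>  b b b b B B   (applied B -> b)
  Step 10: b b b b B B  =>  b b b b b B   (applied B -> b)
  Step 11: b b b b b B  =>  b b b b b B B   (applied B -> B B)
  Step 12: b b b b b B B  =>  b b b b b B B B   (applied B -> B B)
  Step 13: b b b b b B B B  =>  b b b b b B B B B   (applied B -> B B)
  Step 14: b b b b b B B B B  =>  b b b b b B B B B B   (applied B -> B B)
  Step 15: b b b b b B B B B B  =>  b b b b b b B B B B   (applied B -> b)
  Step 16: b b b b b b B B B B  =>  b b b b b b b B B B   (applied B -> b)
  Step 17: b b b b b b b B B B  =>  b b b b b b b b B B   (applied B -> b)
  Step 18: b b b b b b b b B B  =>  b b b b b b b b B B B   (applied B -> B B)
  Step 19: b b b b b b b b B B B  =>  b b b b b b b b b B B   (applied B -> b)
  Step 20: b b b b b b b b b B B  =>  b b b b b b b b b B B B   (applied B -> B B)
  Step 21: b b b b b b b b b B B B  =>  b b b b b b b b b b B B   (applied B -> b)
  Step 22: b b b b b b b b b b B B  =>  b b b b b b b b b b b B   (applied B -> b)
  Step 23: b b b b b b b b b b b B  =>  b b b b b b b b b b b B B   (applied B -> B B)
  Step 24: b b b b b b b b b b b B B  =>  b b b b b b b b b b b b B   (applied B -> b)
  Step 25: b b b b b b b b b b b b B  =>  b b b b b b b b b b b b B B   (applied B -> B B)
  Step 26: b b b b b b b b b b b b B B  =>  b b b b b b b b b b b b b B   (applied B -> b)
  Step 27: b b b b b b b b b b b b b B  =>  b b b b b b b b b b b b b b   (applied B -> b)
Final yield: b b b b b b b b b b b b b b
Total rewrite steps: 27

27


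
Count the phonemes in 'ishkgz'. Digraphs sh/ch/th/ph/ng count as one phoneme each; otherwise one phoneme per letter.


Parsing 'ishkgz' greedily, digraphs first:
  'i' -> vowel phoneme (phonemes so far: 1)
  'sh' -> digraph (1 consonant phoneme) (phonemes so far: 2)
  'k' -> consonant phoneme (phonemes so far: 3)
  'g' -> consonant phoneme (phonemes so far: 4)
  'z' -> consonant phoneme (phonemes so far: 5)
Total phonemes: 5

5


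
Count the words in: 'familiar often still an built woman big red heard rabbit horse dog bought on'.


Counting words by splitting on spaces:
  Word 1: 'familiar'
  Word 2: 'often'
  Word 3: 'still'
  Word 4: 'an'
  Word 5: 'built'
  Word 6: 'woman'
  Word 7: 'big'
  Word 8: 'red'
  Word 9: 'heard'
  Word 10: 'rabbit'
  Word 11: 'horse'
  Word 12: 'dog'
  Word 13: 'bought'
  Word 14: 'on'
Total words: 14

14


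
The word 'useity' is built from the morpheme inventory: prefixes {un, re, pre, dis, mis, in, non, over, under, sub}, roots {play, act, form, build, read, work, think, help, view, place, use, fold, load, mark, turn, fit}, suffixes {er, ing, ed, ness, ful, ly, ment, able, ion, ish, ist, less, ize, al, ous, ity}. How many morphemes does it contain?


Segmenting 'useity' against the inventory:
  'use' -> root (morpheme 1)
  'ity' -> suffix (morpheme 2)
Total morphemes: 2

2


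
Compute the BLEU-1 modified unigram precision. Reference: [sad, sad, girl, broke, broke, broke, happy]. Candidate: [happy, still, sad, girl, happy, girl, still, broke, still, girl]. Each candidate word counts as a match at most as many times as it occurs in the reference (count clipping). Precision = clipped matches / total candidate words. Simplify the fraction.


Reference word counts: {'broke': 3, 'girl': 1, 'happy': 1, 'sad': 2}
Checking each candidate word (with clipping):
  'happy' -> in reference (ref count 1, used 1/1) -> match (matches: 1)
  'still' -> not in reference -> no match (matches: 1)
  'sad' -> in reference (ref count 2, used 1/2) -> match (matches: 2)
  'girl' -> in reference (ref count 1, used 1/1) -> match (matches: 3)
  'happy' -> ref count 1 already used up (1/1) -> clipped, no match (matches: 3)
  'girl' -> ref count 1 already used up (1/1) -> clipped, no match (matches: 3)
  'still' -> not in reference -> no match (matches: 3)
  'broke' -> in reference (ref count 3, used 1/3) -> match (matches: 4)
  'still' -> not in reference -> no match (matches: 4)
  'girl' -> ref count 1 already used up (1/1) -> clipped, no match (matches: 4)
Clipped matches: 4, Candidate length: 10
Precision = 4/10 = 2/5

2/5


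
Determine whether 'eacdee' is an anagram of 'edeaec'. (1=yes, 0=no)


Sort characters of 'eacdee': 'acdeee'
Sort characters of 'edeaec': 'acdeee'
Sorted forms match -> they ARE anagrams
Result: 1

1


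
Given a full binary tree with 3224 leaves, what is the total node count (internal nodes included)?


Leaf nodes (terminals): 3224
Internal nodes = n - 1 = 3224 - 1 = 3223
Total = leaves + internal = 3224 + 3223 = 6447

6447


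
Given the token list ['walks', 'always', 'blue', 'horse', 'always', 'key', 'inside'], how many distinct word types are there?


Listing all tokens and tracking unique types:
  Token 1: 'walks' -> NEW (unique so far: 1)
  Token 2: 'always' -> NEW (unique so far: 2)
  Token 3: 'blue' -> NEW (unique so far: 3)
  Token 4: 'horse' -> NEW (unique so far: 4)
  Token 5: 'always' -> duplicate (unique so far: 4)
  Token 6: 'key' -> NEW (unique so far: 5)
  Token 7: 'inside' -> NEW (unique so far: 6)
Unique types: ('always', 'blue', 'horse', 'inside', 'key', 'walks')
Vocabulary size: 6

6


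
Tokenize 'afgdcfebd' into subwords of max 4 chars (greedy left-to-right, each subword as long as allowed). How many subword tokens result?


'afgdcfebd' has 9 characters.
Chunking with max size 4:
  Chunk 1: 'afgd' (positions 0-3)
  Chunk 2: 'cfeb' (positions 4-7)
  Chunk 3: 'd' (positions 8-8)
Total chunks: ceil(9 / 4) = 3

3


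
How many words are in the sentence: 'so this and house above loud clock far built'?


Counting words by splitting on spaces:
  Word 1: 'so'
  Word 2: 'this'
  Word 3: 'and'
  Word 4: 'house'
  Word 5: 'above'
  Word 6: 'loud'
  Word 7: 'clock'
  Word 8: 'far'
  Word 9: 'built'
Total words: 9

9


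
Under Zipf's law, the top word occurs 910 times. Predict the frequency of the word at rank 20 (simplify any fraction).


Zipf's law: freq(rank) = f1 / rank
f1 = 910, rank = 20
freq = 910 / 20
GCD(910, 20) = 10
Simplified: 91/2

91/2


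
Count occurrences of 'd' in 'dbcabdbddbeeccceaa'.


Scanning 'dbcabdbddbeeccceaa' for 'd':
  Position 0: 'd' -> MATCH (count: 1)
  Position 5: 'd' -> MATCH (count: 2)
  Position 7: 'd' -> MATCH (count: 3)
  Position 8: 'd' -> MATCH (count: 4)
Total occurrences of 'd': 4

4


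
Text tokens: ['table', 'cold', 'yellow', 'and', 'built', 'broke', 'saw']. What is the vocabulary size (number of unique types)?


Listing all tokens and tracking unique types:
  Token 1: 'table' -> NEW (unique so far: 1)
  Token 2: 'cold' -> NEW (unique so far: 2)
  Token 3: 'yellow' -> NEW (unique so far: 3)
  Token 4: 'and' -> NEW (unique so far: 4)
  Token 5: 'built' -> NEW (unique so far: 5)
  Token 6: 'broke' -> NEW (unique so far: 6)
  Token 7: 'saw' -> NEW (unique so far: 7)
Unique types: ('and', 'broke', 'built', 'cold', 'saw', 'table', 'yellow')
Vocabulary size: 7

7


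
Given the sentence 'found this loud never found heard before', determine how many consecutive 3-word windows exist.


Word trigrams from [7] words:
  Trigram 1: (found this loud)
  Trigram 2: (this loud never)
  Trigram 3: (loud never found)
  Trigram 4: (never found heard)
  Trigram 5: (found heard before)
Total word trigrams: 7 - 2 = 5

5


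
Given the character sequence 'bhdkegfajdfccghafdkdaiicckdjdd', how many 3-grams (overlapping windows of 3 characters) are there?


String 'bhdkegfajdfccghafdkdaiicckdjdd' has length L = 30.
Number of overlapping n-grams = L - n + 1
Substituting: 30 - 3 + 1 = 28

28


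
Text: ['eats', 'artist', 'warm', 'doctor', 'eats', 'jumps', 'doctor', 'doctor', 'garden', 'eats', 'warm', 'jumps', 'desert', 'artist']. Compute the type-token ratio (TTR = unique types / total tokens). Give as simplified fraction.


Tokens: 14
Unique types: ('artist', 'desert', 'doctor', 'eats', 'garden', 'jumps', 'warm') = 7
TTR = 7/14
Simplify: divide both by 7 -> 1/2
TTR = 1/2

1/2


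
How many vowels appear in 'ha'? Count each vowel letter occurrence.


Scanning each character of 'ha':
  Position 1: 'h' -> consonant (running count: 0)
  Position 2: 'a' -> vowel (running count: 1)
Total vowels: 1

1


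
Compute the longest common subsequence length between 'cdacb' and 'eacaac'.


DP table for LCS of 'cdacb' and 'eacaac':
       e  a  c  a  a  c
    0  0  0  0  0  0  0
  c 0  0  0  1  1  1  1
  d 0  0  0  1  1  1  1
  a 0  0  1  1  2  2  2
  c 0  0  1  2  2  2  3
  b 0  0  1  2  2  2  3
LCS: 'cac'
LCS length = 3

3


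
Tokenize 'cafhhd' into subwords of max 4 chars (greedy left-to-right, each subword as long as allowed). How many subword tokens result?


'cafhhd' has 6 characters.
Chunking with max size 4:
  Chunk 1: 'cafh' (positions 0-3)
  Chunk 2: 'hd' (positions 4-5)
Total chunks: ceil(6 / 4) = 2

2


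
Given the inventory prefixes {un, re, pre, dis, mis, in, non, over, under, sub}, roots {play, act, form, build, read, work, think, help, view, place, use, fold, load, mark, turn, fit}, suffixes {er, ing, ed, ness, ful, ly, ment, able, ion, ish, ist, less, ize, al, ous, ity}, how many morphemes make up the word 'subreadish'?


Segmenting 'subreadish' against the inventory:
  'sub' -> prefix (morpheme 1)
  'read' -> root (morpheme 2)
  'ish' -> suffix (morpheme 3)
Total morphemes: 3

3


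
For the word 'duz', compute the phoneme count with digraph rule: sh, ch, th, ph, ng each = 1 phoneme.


Parsing 'duz' greedily, digraphs first:
  'd' -> consonant phoneme (phonemes so far: 1)
  'u' -> vowel phoneme (phonemes so far: 2)
  'z' -> consonant phoneme (phonemes so far: 3)
Total phonemes: 3

3


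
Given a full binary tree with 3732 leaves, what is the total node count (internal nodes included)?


Leaf nodes (terminals): 3732
Internal nodes = n - 1 = 3732 - 1 = 3731
Total = leaves + internal = 3732 + 3731 = 7463

7463


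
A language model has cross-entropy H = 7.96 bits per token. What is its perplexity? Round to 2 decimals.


Perplexity formula: PP = 2^H
H = 7.96
PP = 2^7.96
Decompose: 2^7.96 = 2^7 * 2^0.96
2^7 = 128, 2^0.96 ~ 1.9453099
PP ~ 128 * 1.9453099 = 248.9996672
Rounded to 2 decimals: 249.00

249.00


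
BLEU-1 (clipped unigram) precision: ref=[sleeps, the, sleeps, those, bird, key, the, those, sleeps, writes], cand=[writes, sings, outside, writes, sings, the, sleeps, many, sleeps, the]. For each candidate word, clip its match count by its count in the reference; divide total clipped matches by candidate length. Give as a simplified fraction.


Reference word counts: {'bird': 1, 'key': 1, 'sleeps': 3, 'the': 2, 'those': 2, 'writes': 1}
Checking each candidate word (with clipping):
  'writes' -> in reference (ref count 1, used 1/1) -> match (matches: 1)
  'sings' -> not in reference -> no match (matches: 1)
  'outside' -> not in reference -> no match (matches: 1)
  'writes' -> ref count 1 already used up (1/1) -> clipped, no match (matches: 1)
  'sings' -> not in reference -> no match (matches: 1)
  'the' -> in reference (ref count 2, used 1/2) -> match (matches: 2)
  'sleeps' -> in reference (ref count 3, used 1/3) -> match (matches: 3)
  'many' -> not in reference -> no match (matches: 3)
  'sleeps' -> in reference (ref count 3, used 2/3) -> match (matches: 4)
  'the' -> in reference (ref count 2, used 2/2) -> match (matches: 5)
Clipped matches: 5, Candidate length: 10
Precision = 5/10 = 1/2

1/2


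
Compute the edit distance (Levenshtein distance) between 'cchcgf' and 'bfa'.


Building DP table for s1='cchcgf' (len 6) and s2='bfa' (len 3):
       b  f  a
    0  1  2  3
  c 1  1  2  3
  c 2  2  2  3
  h 3  3  3  3
  c 4  4  4  4
  g 5  5  5  5
  f 6  6  5  6
Edit distance = dp[6][3] = 6

6


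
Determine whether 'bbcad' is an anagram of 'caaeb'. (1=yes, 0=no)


Sort characters of 'bbcad': 'abbcd'
Sort characters of 'caaeb': 'aabce'
Sorted forms differ -> they are NOT anagrams
Result: 0

0


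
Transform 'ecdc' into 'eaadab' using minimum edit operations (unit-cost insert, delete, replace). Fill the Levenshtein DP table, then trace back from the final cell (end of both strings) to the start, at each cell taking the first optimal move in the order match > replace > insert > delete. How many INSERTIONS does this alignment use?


Edit distance = 4. Backtracking from cell (4, 6) with preference match > replace > insert > delete,
then listing the resulting alignment 'ecdc' -> 'eaadab' left to right:
  Step 1: keep 'e'
  Step 2: insert 'a' [insertion #1]
  Step 3: replace c->a
  Step 4: keep 'd'
  Step 5: insert 'a' [insertion #2]
  Step 6: replace c->b
Total insertions: 2

2


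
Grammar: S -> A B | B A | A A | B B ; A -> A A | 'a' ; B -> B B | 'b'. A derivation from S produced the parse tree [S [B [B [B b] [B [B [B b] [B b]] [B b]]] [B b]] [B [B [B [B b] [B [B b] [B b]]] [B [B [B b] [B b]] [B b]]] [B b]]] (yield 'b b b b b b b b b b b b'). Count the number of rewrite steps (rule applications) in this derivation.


Every bracketed nonterminal node [X ...] in the tree is produced by exactly one rule application.
Reading the tree off as a leftmost derivation:
  Step 1: S  =>  B B   (applied S -> B B)
  Step 2: B B  =>  B B B   (applied B -> B B)
  Step 3: B B B  =>  B B B B   (applied B -> B B)
  Step 4: B B B B  =>  b B B B   (applied B -> b)
  Step 5: b B B B  =>  b B B B B   (applied B -> B B)
  Step 6: b B B B B  =>  b B B B B B   (applied B -> B B)
  Step 7: b B B B B B  =>  b b B B B B   (applied B -> b)
  Step 8: b b B B B B  =>  b b b B B B   (applied B -> b)
  Step 9: b b b B B B  =>  b b b b B B   (applied B -> b)
  Step 10: b b b b B B  =>  b b b b b B   (applied B -> b)
  Step 11: b b b b b B  =>  b b b b b B B   (applied B -> B B)
  Step 12: b b b b b B B  =>  b b b b b B B B   (applied B -> B B)
  Step 13: b b b b b B B B  =>  b b b b b B B B B   (applied B -> B B)
  Step 14: b b b b b B B B B  =>  b b b b b b B B B   (applied B -> b)
  Step 15: b b b b b b B B B  =>  b b b b b b B B B B   (applied B -> B B)
  Step 16: b b b b b b B B B B  =>  b b b b b b b B B B   (applied B -> b)
  Step 17: b b b b b b b B B B  =>  b b b b b b b b B B   (applied B -> b)
  Step 18: b b b b b b b b B B  =>  b b b b b b b b B B B   (applied B -> B B)
  Step 19: b b b b b b b b B B B  =>  b b b b b b b b B B B B   (applied B -> B B)
  Step 20: b b b b b b b b B B B B  =>  b b b b b b b b b B B B   (applied B -> b)
  Step 21: b b b b b b b b b B B B  =>  b b b b b b b b b b B B   (applied B -> b)
  Step 22: b b b b b b b b b b B B  =>  b b b b b b b b b b b B   (applied B -> b)
  Step 23: b b b b b b b b b b b B  =>  b b b b b b b b b b b b   (applied B -> b)
Final yield: b b b b b b b b b b b b
Total rewrite steps: 23

23


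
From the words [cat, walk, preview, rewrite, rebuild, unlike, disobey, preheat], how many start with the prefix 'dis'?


Checking each word for prefix 'dis':
  'cat' -> no (count: 0)
  'walk' -> no (count: 0)
  'preview' -> no (count: 0)
  'rewrite' -> no (count: 0)
  'rebuild' -> no (count: 0)
  'unlike' -> no (count: 0)
  'disobey' -> YES, starts with 'dis' (count: 1)
  'preheat' -> no (count: 1)
Total with prefix 'dis': 1

1


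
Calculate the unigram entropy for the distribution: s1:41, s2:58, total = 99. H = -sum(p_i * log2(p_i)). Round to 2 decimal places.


Computing entropy H = -sum(p_i * log2(p_i)):
  s1: p = 41/99 = 0.4141, -p*log2(p) = 0.5267
  s2: p = 58/99 = 0.5859, -p*log2(p) = 0.4519
H = sum of terms = 0.9786
Rounded to 2 decimals: 0.98

0.98


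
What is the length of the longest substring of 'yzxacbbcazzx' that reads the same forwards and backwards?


Scanning 'yzxacbbcazzx' for palindromic substrings.
Substring at positions 3-8: 'acbbca'.
Check: reverse('acbbca') = 'acbbca' -> palindrome confirmed.
Neighbouring characters ('x' / 'z') break symmetry, so it cannot extend further.
No longer palindromic substring exists; longest length = 6

6


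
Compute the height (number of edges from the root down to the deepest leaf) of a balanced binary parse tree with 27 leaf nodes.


In a balanced binary tree with n leaves the deepest leaf is ceil(log2(n)) edges below the root.
log2(27) = 4.7549
ceil(4.7549) = 5
height (edges) = 5

5


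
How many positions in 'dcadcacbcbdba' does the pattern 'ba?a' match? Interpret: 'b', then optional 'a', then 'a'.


Pattern: ba?a means 'b', then optional 'a', then 'a'.
Scanning 'dcadcacbcbdba' position-by-position:
  Pos 0: window 'dca' -> no
  Pos 1: window 'cad' -> no
  Pos 2: window 'adc' -> no
  Pos 3: window 'dca' -> no
  Pos 4: window 'cac' -> no
  Pos 5: window 'acb' -> no
  Pos 6: window 'cbc' -> no
  Pos 7: window 'bcb' -> no
  Pos 8: window 'cbd' -> no
  Pos 9: window 'bdb' -> no
  Pos 10: window 'dba' -> no
  Pos 11: window 'ba' -> MATCH
  Pos 12: window 'a' -> no
Total matches: 1

1


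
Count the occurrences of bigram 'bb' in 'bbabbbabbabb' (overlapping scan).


Scanning 'bbabbbabbabb' for bigram 'bb':
  Position 0: 'bb' -> MATCH
  Position 1: 'ba' -> no
  Position 2: 'ab' -> no
  Position 3: 'bb' -> MATCH
  Position 4: 'bb' -> MATCH
  Position 5: 'ba' -> no
  Position 6: 'ab' -> no
  Position 7: 'bb' -> MATCH
  Position 8: 'ba' -> no
  Position 9: 'ab' -> no
  Position 10: 'bb' -> MATCH
Total matches: 5

5


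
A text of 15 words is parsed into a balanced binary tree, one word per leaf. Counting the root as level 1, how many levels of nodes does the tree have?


In a balanced binary tree with n leaves the deepest leaf is ceil(log2(n)) edges below the root,
so counting node levels inclusive of root and leaves gives ceil(log2(n)) + 1 levels.
log2(15) = 3.9069
ceil(3.9069) = 4
levels = 4 + 1 = 5

5


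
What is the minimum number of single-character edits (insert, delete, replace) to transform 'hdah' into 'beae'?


Building DP table for s1='hdah' (len 4) and s2='beae' (len 4):
       b  e  a  e
    0  1  2  3  4
  h 1  1  2  3  4
  d 2  2  2  3  4
  a 3  3  3  2  3
  h 4  4  4  3  3
Edit distance = dp[4][4] = 3

3


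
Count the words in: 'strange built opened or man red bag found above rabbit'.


Counting words by splitting on spaces:
  Word 1: 'strange'
  Word 2: 'built'
  Word 3: 'opened'
  Word 4: 'or'
  Word 5: 'man'
  Word 6: 'red'
  Word 7: 'bag'
  Word 8: 'found'
  Word 9: 'above'
  Word 10: 'rabbit'
Total words: 10

10


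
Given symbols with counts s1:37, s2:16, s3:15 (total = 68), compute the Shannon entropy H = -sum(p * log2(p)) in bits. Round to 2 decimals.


Computing entropy H = -sum(p_i * log2(p_i)):
  s1: p = 37/68 = 0.5441, -p*log2(p) = 0.4777
  s2: p = 16/68 = 0.2353, -p*log2(p) = 0.4912
  s3: p = 15/68 = 0.2206, -p*log2(p) = 0.4810
H = sum of terms = 1.4499
Rounded to 2 decimals: 1.45

1.45


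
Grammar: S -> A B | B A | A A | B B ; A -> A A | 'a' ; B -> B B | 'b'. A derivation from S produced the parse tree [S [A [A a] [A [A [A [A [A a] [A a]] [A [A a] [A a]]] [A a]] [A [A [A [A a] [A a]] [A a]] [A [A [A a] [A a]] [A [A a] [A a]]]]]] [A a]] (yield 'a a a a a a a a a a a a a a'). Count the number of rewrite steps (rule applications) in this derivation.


Every bracketed nonterminal node [X ...] in the tree is produced by exactly one rule application.
Reading the tree off as a leftmost derivation:
  Step 1: S  =>  A A   (applied S -> A A)
  Step 2: A A  =>  A A A   (applied A -> A A)
  Step 3: A A A  =>  a A A   (applied A -> a)
  Step 4: a A A  =>  a A A A   (applied A -> A A)
  Step 5: a A A A  =>  a A A A A   (applied A -> A A)
  Step 6: a A A A A  =>  a A A A A A   (applied A -> A A)
  Step 7: a A A A A A  =>  a A A A A A A   (applied A -> A A)
  Step 8: a A A A A A A  =>  a a A A A A A   (applied A -> a)
  Step 9: a a A A A A A  =>  a a a A A A A   (applied A -> a)
  Step 10: a a a A A A A  =>  a a a A A A A A   (applied A -> A A)
  Step 11: a a a A A A A A  =>  a a a a A A A A   (applied A -> a)
  Step 12: a a a a A A A A  =>  a a a a a A A A   (applied A -> a)
  Step 13: a a a a a A A A  =>  a a a a a a A A   (applied A -> a)
  Step 14: a a a a a a A A  =>  a a a a a a A A A   (applied A -> A A)
  Step 15: a a a a a a A A A  =>  a a a a a a A A A A   (applied A -> A A)
  Step 16: a a a a a a A A A A  =>  a a a a a a A A A A A   (applied A -> A A)
  Step 17: a a a a a a A A A A A  =>  a a a a a a a A A A A   (applied A -> a)
  Step 18: a a a a a a a A A A A  =>  a a a a a a a a A A A   (applied A -> a)
  Step 19: a a a a a a a a A A A  =>  a a a a a a a a a A A   (applied A -> a)
  Step 20: a a a a a a a a a A A  =>  a a a a a a a a a A A A   (applied A -> A A)
  Step 21: a a a a a a a a a A A A  =>  a a a a a a a a a A A A A   (applied A -> A A)
  Step 22: a a a a a a a a a A A A A  =>  a a a a a a a a a a A A A   (applied A -> a)
  Step 23: a a a a a a a a a a A A A  =>  a a a a a a a a a a a A A   (applied A -> a)
  Step 24: a a a a a a a a a a a A A  =>  a a a a a a a a a a a A A A   (applied A -> A A)
  Step 25: a a a a a a a a a a a A A A  =>  a a a a a a a a a a a a A A   (applied A -> a)
  Step 26: a a a a a a a a a a a a A A  =>  a a a a a a a a a a a a a A   (applied A -> a)
  Step 27: a a a a a a a a a a a a a A  =>  a a a a a a a a a a a a a a   (applied A -> a)
Final yield: a a a a a a a a a a a a a a
Total rewrite steps: 27

27


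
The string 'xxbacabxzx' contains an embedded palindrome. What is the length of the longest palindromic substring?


Scanning 'xxbacabxzx' for palindromic substrings.
Substring at positions 1-7: 'xbacabx'.
Check: reverse('xbacabx') = 'xbacabx' -> palindrome confirmed.
Neighbouring characters ('x' / 'z') break symmetry, so it cannot extend further.
No longer palindromic substring exists; longest length = 7

7


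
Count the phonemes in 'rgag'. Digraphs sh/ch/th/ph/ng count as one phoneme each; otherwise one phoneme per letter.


Parsing 'rgag' greedily, digraphs first:
  'r' -> consonant phoneme (phonemes so far: 1)
  'g' -> consonant phoneme (phonemes so far: 2)
  'a' -> vowel phoneme (phonemes so far: 3)
  'g' -> consonant phoneme (phonemes so far: 4)
Total phonemes: 4

4


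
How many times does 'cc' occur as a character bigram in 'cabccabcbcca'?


Scanning 'cabccabcbcca' for bigram 'cc':
  Position 0: 'ca' -> no
  Position 1: 'ab' -> no
  Position 2: 'bc' -> no
  Position 3: 'cc' -> MATCH
  Position 4: 'ca' -> no
  Position 5: 'ab' -> no
  Position 6: 'bc' -> no
  Position 7: 'cb' -> no
  Position 8: 'bc' -> no
  Position 9: 'cc' -> MATCH
  Position 10: 'ca' -> no
Total matches: 2

2


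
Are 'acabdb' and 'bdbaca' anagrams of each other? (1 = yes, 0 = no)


Sort characters of 'acabdb': 'aabbcd'
Sort characters of 'bdbaca': 'aabbcd'
Sorted forms match -> they ARE anagrams
Result: 1

1


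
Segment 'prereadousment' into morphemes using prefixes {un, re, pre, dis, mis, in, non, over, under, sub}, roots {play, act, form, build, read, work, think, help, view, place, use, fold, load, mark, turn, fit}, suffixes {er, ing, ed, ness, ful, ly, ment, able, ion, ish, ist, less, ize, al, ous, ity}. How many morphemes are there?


Segmenting 'prereadousment' against the inventory:
  'pre' -> prefix (morpheme 1)
  'read' -> root (morpheme 2)
  'ous' -> suffix (morpheme 3)
  'ment' -> suffix (morpheme 4)
Total morphemes: 4

4


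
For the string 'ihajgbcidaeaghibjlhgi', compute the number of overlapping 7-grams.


String 'ihajgbcidaeaghibjlhgi' has length L = 21.
Number of overlapping n-grams = L - n + 1
Substituting: 21 - 7 + 1 = 15

15


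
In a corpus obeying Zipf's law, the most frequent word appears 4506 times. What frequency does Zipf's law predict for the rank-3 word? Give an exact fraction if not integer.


Zipf's law: freq(rank) = f1 / rank
f1 = 4506, rank = 3
freq = 4506 / 3
= 1502

1502
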